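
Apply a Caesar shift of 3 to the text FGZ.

F(5): 5+3=8 → I
G(6): 6+3=9 → J
Z(25): 25+3=28≡2 → C

IJC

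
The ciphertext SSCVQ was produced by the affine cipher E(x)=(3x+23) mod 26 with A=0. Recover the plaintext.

The inverse of 3 mod 26 is 9, since 3·9=27≡1. Apply D(y)=9·(y−23) mod 26:
S(18): 9·(18−23)=-45≡7 → H
S(18): 9·(18−23)=-45≡7 → H
C(2): 9·(2−23)=-189≡19 → T
V(21): 9·(21−23)=-18≡8 → I
Q(16): 9·(16−23)=-63≡15 → P

HHTIP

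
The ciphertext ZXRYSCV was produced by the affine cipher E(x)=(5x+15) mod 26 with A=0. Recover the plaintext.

The inverse of 5 mod 26 is 21, since 5·21=105≡1. Apply D(y)=21·(y−15) mod 26:
Z(25): 21·(25−15)=210≡2 → C
X(23): 21·(23−15)=168≡12 → M
R(17): 21·(17−15)=42≡16 → Q
Y(24): 21·(24−15)=189≡7 → H
S(18): 21·(18−15)=63≡11 → L
C(2): 21·(2−15)=-273≡13 → N
V(21): 21·(21−15)=126≡22 → W

CMQHLNW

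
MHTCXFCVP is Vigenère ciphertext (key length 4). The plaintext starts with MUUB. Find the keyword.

ANZB

Subtract each crib letter from the matching ciphertext letter (mod 26):
M(12)−M(12)=0 → A
H(7)−U(20)=-13≡13 → N
T(19)−U(20)=-1≡25 → Z
C(2)−B(1)=1 → B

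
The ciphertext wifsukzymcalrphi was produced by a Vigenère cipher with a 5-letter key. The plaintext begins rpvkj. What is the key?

ftkil

Subtract each crib letter from the matching ciphertext letter (mod 26):
w(22)−r(17)=5 → f
i(8)−p(15)=-7≡19 → t
f(5)−v(21)=-16≡10 → k
s(18)−k(10)=8 → i
u(20)−j(9)=11 → l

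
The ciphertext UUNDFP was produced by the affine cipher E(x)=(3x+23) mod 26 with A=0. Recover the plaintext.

The inverse of 3 mod 26 is 9, since 3·9=27≡1. Apply D(y)=9·(y−23) mod 26:
U(20): 9·(20−23)=-27≡25 → Z
U(20): 9·(20−23)=-27≡25 → Z
N(13): 9·(13−23)=-90≡14 → O
D(3): 9·(3−23)=-180≡2 → C
F(5): 9·(5−23)=-162≡20 → U
P(15): 9·(15−23)=-72≡6 → G

ZZOCUG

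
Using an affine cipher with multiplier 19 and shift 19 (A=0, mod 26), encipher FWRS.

KVEX

F(5): 19·5+19=114≡10 → K
W(22): 19·22+19=437≡21 → V
R(17): 19·17+19=342≡4 → E
S(18): 19·18+19=361≡23 → X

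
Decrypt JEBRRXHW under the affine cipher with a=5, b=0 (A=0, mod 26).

The inverse of 5 mod 26 is 21, since 5·21=105≡1. Apply D(y)=21·(y−0) mod 26:
J(9): 21·(9−0)=189≡7 → H
E(4): 21·(4−0)=84≡6 → G
B(1): 21·(1−0)=21 → V
R(17): 21·(17−0)=357≡19 → T
R(17): 21·(17−0)=357≡19 → T
X(23): 21·(23−0)=483≡15 → P
H(7): 21·(7−0)=147≡17 → R
W(22): 21·(22−0)=462≡20 → U

HGVTTPRU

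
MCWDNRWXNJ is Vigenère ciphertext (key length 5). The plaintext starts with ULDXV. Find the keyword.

SRTGS

Subtract each crib letter from the matching ciphertext letter (mod 26):
M(12)−U(20)=-8≡18 → S
C(2)−L(11)=-9≡17 → R
W(22)−D(3)=19 → T
D(3)−X(23)=-20≡6 → G
N(13)−V(21)=-8≡18 → S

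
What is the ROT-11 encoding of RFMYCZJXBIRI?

R(17): 17+11=28≡2 → C
F(5): 5+11=16 → Q
M(12): 12+11=23 → X
Y(24): 24+11=35≡9 → J
C(2): 2+11=13 → N
Z(25): 25+11=36≡10 → K
J(9): 9+11=20 → U
X(23): 23+11=34≡8 → I
B(1): 1+11=12 → M
I(8): 8+11=19 → T
R(17): 17+11=28≡2 → C
I(8): 8+11=19 → T

CQXJNKUIMTCT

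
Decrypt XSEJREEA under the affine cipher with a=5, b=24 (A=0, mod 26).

FEWXJWWQ

The inverse of 5 mod 26 is 21, since 5·21=105≡1. Apply D(y)=21·(y−24) mod 26:
X(23): 21·(23−24)=-21≡5 → F
S(18): 21·(18−24)=-126≡4 → E
E(4): 21·(4−24)=-420≡22 → W
J(9): 21·(9−24)=-315≡23 → X
R(17): 21·(17−24)=-147≡9 → J
E(4): 21·(4−24)=-420≡22 → W
E(4): 21·(4−24)=-420≡22 → W
A(0): 21·(0−24)=-504≡16 → Q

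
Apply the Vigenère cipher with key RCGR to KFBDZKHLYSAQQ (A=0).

Repeat the key across the message: RCGRRCGRRCGRR
K(10)+R(17): 27≡1 → B
F(5)+C(2): 7 → H
B(1)+G(6): 7 → H
D(3)+R(17): 20 → U
Z(25)+R(17): 42≡16 → Q
K(10)+C(2): 12 → M
H(7)+G(6): 13 → N
L(11)+R(17): 28≡2 → C
Y(24)+R(17): 41≡15 → P
S(18)+C(2): 20 → U
A(0)+G(6): 6 → G
Q(16)+R(17): 33≡7 → H
Q(16)+R(17): 33≡7 → H

BHHUQMNCPUGHH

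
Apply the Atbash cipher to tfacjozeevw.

guzxqlavved

t(19) → g(6)
f(5) → u(20)
a(0) → z(25)
c(2) → x(23)
j(9) → q(16)
o(14) → l(11)
z(25) → a(0)
e(4) → v(21)
e(4) → v(21)
v(21) → e(4)
w(22) → d(3)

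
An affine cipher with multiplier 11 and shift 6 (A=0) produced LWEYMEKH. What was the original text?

RSOEKOYT

The inverse of 11 mod 26 is 19, since 11·19=209≡1. Apply D(y)=19·(y−6) mod 26:
L(11): 19·(11−6)=95≡17 → R
W(22): 19·(22−6)=304≡18 → S
E(4): 19·(4−6)=-38≡14 → O
Y(24): 19·(24−6)=342≡4 → E
M(12): 19·(12−6)=114≡10 → K
E(4): 19·(4−6)=-38≡14 → O
K(10): 19·(10−6)=76≡24 → Y
H(7): 19·(7−6)=19 → T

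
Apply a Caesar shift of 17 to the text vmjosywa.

v(21): 21+17=38≡12 → m
m(12): 12+17=29≡3 → d
j(9): 9+17=26≡0 → a
o(14): 14+17=31≡5 → f
s(18): 18+17=35≡9 → j
y(24): 24+17=41≡15 → p
w(22): 22+17=39≡13 → n
a(0): 0+17=17 → r

mdafjpnr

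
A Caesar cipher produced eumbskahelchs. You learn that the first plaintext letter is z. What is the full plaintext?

zphwnfvczgxcn

From the crib: e(4)−z(25)=-21≡5, so the shift is 5.
Subtract 5 from each ciphertext letter:
e(4): 4−5=-1≡25 → z
u(20): 20−5=15 → p
m(12): 12−5=7 → h
b(1): 1−5=-4≡22 → w
s(18): 18−5=13 → n
k(10): 10−5=5 → f
a(0): 0−5=-5≡21 → v
h(7): 7−5=2 → c
e(4): 4−5=-1≡25 → z
l(11): 11−5=6 → g
c(2): 2−5=-3≡23 → x
h(7): 7−5=2 → c
s(18): 18−5=13 → n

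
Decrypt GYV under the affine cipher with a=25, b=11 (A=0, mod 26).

The inverse of 25 mod 26 is 25, since 25·25=625≡1. Apply D(y)=25·(y−11) mod 26:
G(6): 25·(6−11)=-125≡5 → F
Y(24): 25·(24−11)=325≡13 → N
V(21): 25·(21−11)=250≡16 → Q

FNQ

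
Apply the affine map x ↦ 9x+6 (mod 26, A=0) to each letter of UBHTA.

U(20): 9·20+6=186≡4 → E
B(1): 9·1+6=15 → P
H(7): 9·7+6=69≡17 → R
T(19): 9·19+6=177≡21 → V
A(0): 9·0+6=6 → G

EPRVG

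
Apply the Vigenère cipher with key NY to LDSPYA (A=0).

YBFNLY

Repeat the key across the message: NYNYNY
L(11)+N(13): 24 → Y
D(3)+Y(24): 27≡1 → B
S(18)+N(13): 31≡5 → F
P(15)+Y(24): 39≡13 → N
Y(24)+N(13): 37≡11 → L
A(0)+Y(24): 24 → Y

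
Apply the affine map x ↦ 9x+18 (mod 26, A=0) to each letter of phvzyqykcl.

xdzjagaekn

p(15): 9·15+18=153≡23 → x
h(7): 9·7+18=81≡3 → d
v(21): 9·21+18=207≡25 → z
z(25): 9·25+18=243≡9 → j
y(24): 9·24+18=234≡0 → a
q(16): 9·16+18=162≡6 → g
y(24): 9·24+18=234≡0 → a
k(10): 9·10+18=108≡4 → e
c(2): 9·2+18=36≡10 → k
l(11): 9·11+18=117≡13 → n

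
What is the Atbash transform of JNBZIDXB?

QMYARWCY

J(9) → Q(16)
N(13) → M(12)
B(1) → Y(24)
Z(25) → A(0)
I(8) → R(17)
D(3) → W(22)
X(23) → C(2)
B(1) → Y(24)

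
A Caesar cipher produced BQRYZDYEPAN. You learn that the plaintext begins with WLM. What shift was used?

From the crib: B(1)−W(22)=-21≡5, so the shift is 5.

5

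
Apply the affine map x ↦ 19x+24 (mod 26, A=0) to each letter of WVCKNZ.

W(22): 19·22+24=442≡0 → A
V(21): 19·21+24=423≡7 → H
C(2): 19·2+24=62≡10 → K
K(10): 19·10+24=214≡6 → G
N(13): 19·13+24=271≡11 → L
Z(25): 19·25+24=499≡5 → F

AHKGLF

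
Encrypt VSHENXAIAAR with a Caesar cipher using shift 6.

V(21): 21+6=27≡1 → B
S(18): 18+6=24 → Y
H(7): 7+6=13 → N
E(4): 4+6=10 → K
N(13): 13+6=19 → T
X(23): 23+6=29≡3 → D
A(0): 0+6=6 → G
I(8): 8+6=14 → O
A(0): 0+6=6 → G
A(0): 0+6=6 → G
R(17): 17+6=23 → X

BYNKTDGOGGX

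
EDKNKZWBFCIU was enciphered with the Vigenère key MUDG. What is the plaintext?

SJHHYFTVTIFO

Repeat the key across the ciphertext: MUDGMUDGMUDG
E(4)−M(12): -8≡18 → S
D(3)−U(20): -17≡9 → J
K(10)−D(3): 7 → H
N(13)−G(6): 7 → H
K(10)−M(12): -2≡24 → Y
Z(25)−U(20): 5 → F
W(22)−D(3): 19 → T
B(1)−G(6): -5≡21 → V
F(5)−M(12): -7≡19 → T
C(2)−U(20): -18≡8 → I
I(8)−D(3): 5 → F
U(20)−G(6): 14 → O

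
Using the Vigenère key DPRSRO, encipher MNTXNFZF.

PCKPETCU

Repeat the key across the message: DPRSRODP
M(12)+D(3): 15 → P
N(13)+P(15): 28≡2 → C
T(19)+R(17): 36≡10 → K
X(23)+S(18): 41≡15 → P
N(13)+R(17): 30≡4 → E
F(5)+O(14): 19 → T
Z(25)+D(3): 28≡2 → C
F(5)+P(15): 20 → U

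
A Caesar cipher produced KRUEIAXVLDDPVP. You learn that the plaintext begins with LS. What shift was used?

From the crib: K(10)−L(11)=-1≡25, so the shift is 25.

25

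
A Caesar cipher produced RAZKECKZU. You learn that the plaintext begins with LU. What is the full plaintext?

LUTEYWETO

From the crib: R(17)−L(11)=6, so the shift is 6.
Subtract 6 from each ciphertext letter:
R(17): 17−6=11 → L
A(0): 0−6=-6≡20 → U
Z(25): 25−6=19 → T
K(10): 10−6=4 → E
E(4): 4−6=-2≡24 → Y
C(2): 2−6=-4≡22 → W
K(10): 10−6=4 → E
Z(25): 25−6=19 → T
U(20): 20−6=14 → O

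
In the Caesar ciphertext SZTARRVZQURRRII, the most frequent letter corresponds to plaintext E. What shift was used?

The most frequent ciphertext letter is R (appears 5 times).
R is position 17; E is position 4.
Shift = 13.

13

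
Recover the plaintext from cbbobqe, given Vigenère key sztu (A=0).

Repeat the key across the ciphertext: sztuszt
c(2)−s(18): -16≡10 → k
b(1)−z(25): -24≡2 → c
b(1)−t(19): -18≡8 → i
o(14)−u(20): -6≡20 → u
b(1)−s(18): -17≡9 → j
q(16)−z(25): -9≡17 → r
e(4)−t(19): -15≡11 → l

kciujrl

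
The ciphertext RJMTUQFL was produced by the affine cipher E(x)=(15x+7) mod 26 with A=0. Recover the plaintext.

The inverse of 15 mod 26 is 7, since 15·7=105≡1. Apply D(y)=7·(y−7) mod 26:
R(17): 7·(17−7)=70≡18 → S
J(9): 7·(9−7)=14 → O
M(12): 7·(12−7)=35≡9 → J
T(19): 7·(19−7)=84≡6 → G
U(20): 7·(20−7)=91≡13 → N
Q(16): 7·(16−7)=63≡11 → L
F(5): 7·(5−7)=-14≡12 → M
L(11): 7·(11−7)=28≡2 → C

SOJGNLMC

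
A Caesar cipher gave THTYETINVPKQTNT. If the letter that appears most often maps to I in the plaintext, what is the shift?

The most frequent ciphertext letter is T (appears 5 times).
T is position 19; I is position 8.
Shift = 11.

11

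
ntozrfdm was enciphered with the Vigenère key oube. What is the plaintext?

zznvdlci

Repeat the key across the ciphertext: oubeoube
n(13)−o(14): -1≡25 → z
t(19)−u(20): -1≡25 → z
o(14)−b(1): 13 → n
z(25)−e(4): 21 → v
r(17)−o(14): 3 → d
f(5)−u(20): -15≡11 → l
d(3)−b(1): 2 → c
m(12)−e(4): 8 → i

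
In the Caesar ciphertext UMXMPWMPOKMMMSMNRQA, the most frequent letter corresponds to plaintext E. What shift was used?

8

The most frequent ciphertext letter is M (appears 7 times).
M is position 12; E is position 4.
Shift = 8.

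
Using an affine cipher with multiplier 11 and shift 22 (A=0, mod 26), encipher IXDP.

GPDF

I(8): 11·8+22=110≡6 → G
X(23): 11·23+22=275≡15 → P
D(3): 11·3+22=55≡3 → D
P(15): 11·15+22=187≡5 → F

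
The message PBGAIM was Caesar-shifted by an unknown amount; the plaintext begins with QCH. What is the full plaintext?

From the crib: P(15)−Q(16)=-1≡25, so the shift is 25.
Subtract 25 from each ciphertext letter:
P(15): 15−25=-10≡16 → Q
B(1): 1−25=-24≡2 → C
G(6): 6−25=-19≡7 → H
A(0): 0−25=-25≡1 → B
I(8): 8−25=-17≡9 → J
M(12): 12−25=-13≡13 → N

QCHBJN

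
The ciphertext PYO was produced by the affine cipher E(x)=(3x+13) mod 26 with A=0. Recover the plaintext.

SVJ

The inverse of 3 mod 26 is 9, since 3·9=27≡1. Apply D(y)=9·(y−13) mod 26:
P(15): 9·(15−13)=18 → S
Y(24): 9·(24−13)=99≡21 → V
O(14): 9·(14−13)=9 → J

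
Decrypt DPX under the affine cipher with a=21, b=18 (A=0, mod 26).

The inverse of 21 mod 26 is 5, since 21·5=105≡1. Apply D(y)=5·(y−18) mod 26:
D(3): 5·(3−18)=-75≡3 → D
P(15): 5·(15−18)=-15≡11 → L
X(23): 5·(23−18)=25 → Z

DLZ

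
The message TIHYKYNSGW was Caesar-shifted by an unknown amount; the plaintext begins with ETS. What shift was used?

15

From the crib: T(19)−E(4)=15, so the shift is 15.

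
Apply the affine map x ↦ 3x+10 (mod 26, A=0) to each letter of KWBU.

K(10): 3·10+10=40≡14 → O
W(22): 3·22+10=76≡24 → Y
B(1): 3·1+10=13 → N
U(20): 3·20+10=70≡18 → S

OYNS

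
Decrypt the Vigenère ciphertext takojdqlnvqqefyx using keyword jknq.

Repeat the key across the ciphertext: jknqjknqjknqjknq
t(19)−j(9): 10 → k
a(0)−k(10): -10≡16 → q
k(10)−n(13): -3≡23 → x
o(14)−q(16): -2≡24 → y
j(9)−j(9): 0 → a
d(3)−k(10): -7≡19 → t
q(16)−n(13): 3 → d
l(11)−q(16): -5≡21 → v
n(13)−j(9): 4 → e
v(21)−k(10): 11 → l
q(16)−n(13): 3 → d
q(16)−q(16): 0 → a
e(4)−j(9): -5≡21 → v
f(5)−k(10): -5≡21 → v
y(24)−n(13): 11 → l
x(23)−q(16): 7 → h

kqxyatdveldavvlh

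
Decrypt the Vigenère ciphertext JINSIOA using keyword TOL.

QUCZUDH

Repeat the key across the ciphertext: TOLTOLT
J(9)−T(19): -10≡16 → Q
I(8)−O(14): -6≡20 → U
N(13)−L(11): 2 → C
S(18)−T(19): -1≡25 → Z
I(8)−O(14): -6≡20 → U
O(14)−L(11): 3 → D
A(0)−T(19): -19≡7 → H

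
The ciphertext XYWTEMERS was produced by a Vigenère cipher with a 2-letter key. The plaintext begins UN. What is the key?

Subtract each crib letter from the matching ciphertext letter (mod 26):
X(23)−U(20)=3 → D
Y(24)−N(13)=11 → L

DL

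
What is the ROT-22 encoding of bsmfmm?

xoibii

b(1): 1+22=23 → x
s(18): 18+22=40≡14 → o
m(12): 12+22=34≡8 → i
f(5): 5+22=27≡1 → b
m(12): 12+22=34≡8 → i
m(12): 12+22=34≡8 → i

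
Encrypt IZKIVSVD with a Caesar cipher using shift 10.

SJUSFCFN

I(8): 8+10=18 → S
Z(25): 25+10=35≡9 → J
K(10): 10+10=20 → U
I(8): 8+10=18 → S
V(21): 21+10=31≡5 → F
S(18): 18+10=28≡2 → C
V(21): 21+10=31≡5 → F
D(3): 3+10=13 → N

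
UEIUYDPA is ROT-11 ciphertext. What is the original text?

U(20): 20−11=9 → J
E(4): 4−11=-7≡19 → T
I(8): 8−11=-3≡23 → X
U(20): 20−11=9 → J
Y(24): 24−11=13 → N
D(3): 3−11=-8≡18 → S
P(15): 15−11=4 → E
A(0): 0−11=-11≡15 → P

JTXJNSEP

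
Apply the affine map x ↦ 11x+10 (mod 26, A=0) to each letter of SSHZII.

S(18): 11·18+10=208≡0 → A
S(18): 11·18+10=208≡0 → A
H(7): 11·7+10=87≡9 → J
Z(25): 11·25+10=285≡25 → Z
I(8): 11·8+10=98≡20 → U
I(8): 11·8+10=98≡20 → U

AAJZUU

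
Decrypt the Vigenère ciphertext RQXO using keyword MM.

FELC

Repeat the key across the ciphertext: MMMM
R(17)−M(12): 5 → F
Q(16)−M(12): 4 → E
X(23)−M(12): 11 → L
O(14)−M(12): 2 → C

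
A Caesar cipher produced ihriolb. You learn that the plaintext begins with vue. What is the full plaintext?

vuevbyo

From the crib: i(8)−v(21)=-13≡13, so the shift is 13.
Subtract 13 from each ciphertext letter:
i(8): 8−13=-5≡21 → v
h(7): 7−13=-6≡20 → u
r(17): 17−13=4 → e
i(8): 8−13=-5≡21 → v
o(14): 14−13=1 → b
l(11): 11−13=-2≡24 → y
b(1): 1−13=-12≡14 → o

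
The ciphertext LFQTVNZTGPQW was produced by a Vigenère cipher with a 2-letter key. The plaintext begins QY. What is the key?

VH

Subtract each crib letter from the matching ciphertext letter (mod 26):
L(11)−Q(16)=-5≡21 → V
F(5)−Y(24)=-19≡7 → H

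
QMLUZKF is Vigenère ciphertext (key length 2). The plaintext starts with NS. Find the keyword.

DU

Subtract each crib letter from the matching ciphertext letter (mod 26):
Q(16)−N(13)=3 → D
M(12)−S(18)=-6≡20 → U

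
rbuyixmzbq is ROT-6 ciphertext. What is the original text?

r(17): 17−6=11 → l
b(1): 1−6=-5≡21 → v
u(20): 20−6=14 → o
y(24): 24−6=18 → s
i(8): 8−6=2 → c
x(23): 23−6=17 → r
m(12): 12−6=6 → g
z(25): 25−6=19 → t
b(1): 1−6=-5≡21 → v
q(16): 16−6=10 → k

lvoscrgtvk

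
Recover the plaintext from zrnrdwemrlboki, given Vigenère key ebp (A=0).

vqynchalchazgh

Repeat the key across the ciphertext: ebpebpebpebpeb
z(25)−e(4): 21 → v
r(17)−b(1): 16 → q
n(13)−p(15): -2≡24 → y
r(17)−e(4): 13 → n
d(3)−b(1): 2 → c
w(22)−p(15): 7 → h
e(4)−e(4): 0 → a
m(12)−b(1): 11 → l
r(17)−p(15): 2 → c
l(11)−e(4): 7 → h
b(1)−b(1): 0 → a
o(14)−p(15): -1≡25 → z
k(10)−e(4): 6 → g
i(8)−b(1): 7 → h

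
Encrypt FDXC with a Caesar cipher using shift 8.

NLFK

F(5): 5+8=13 → N
D(3): 3+8=11 → L
X(23): 23+8=31≡5 → F
C(2): 2+8=10 → K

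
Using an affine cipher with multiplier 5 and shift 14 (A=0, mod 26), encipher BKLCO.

TMRYG

B(1): 5·1+14=19 → T
K(10): 5·10+14=64≡12 → M
L(11): 5·11+14=69≡17 → R
C(2): 5·2+14=24 → Y
O(14): 5·14+14=84≡6 → G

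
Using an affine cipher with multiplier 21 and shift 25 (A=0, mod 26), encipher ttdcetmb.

iikpfiru

t(19): 21·19+25=424≡8 → i
t(19): 21·19+25=424≡8 → i
d(3): 21·3+25=88≡10 → k
c(2): 21·2+25=67≡15 → p
e(4): 21·4+25=109≡5 → f
t(19): 21·19+25=424≡8 → i
m(12): 21·12+25=277≡17 → r
b(1): 21·1+25=46≡20 → u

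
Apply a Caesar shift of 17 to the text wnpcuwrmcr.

w(22): 22+17=39≡13 → n
n(13): 13+17=30≡4 → e
p(15): 15+17=32≡6 → g
c(2): 2+17=19 → t
u(20): 20+17=37≡11 → l
w(22): 22+17=39≡13 → n
r(17): 17+17=34≡8 → i
m(12): 12+17=29≡3 → d
c(2): 2+17=19 → t
r(17): 17+17=34≡8 → i

negtlnidti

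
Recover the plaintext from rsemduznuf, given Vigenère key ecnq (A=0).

nqrwzsmxqd

Repeat the key across the ciphertext: ecnqecnqec
r(17)−e(4): 13 → n
s(18)−c(2): 16 → q
e(4)−n(13): -9≡17 → r
m(12)−q(16): -4≡22 → w
d(3)−e(4): -1≡25 → z
u(20)−c(2): 18 → s
z(25)−n(13): 12 → m
n(13)−q(16): -3≡23 → x
u(20)−e(4): 16 → q
f(5)−c(2): 3 → d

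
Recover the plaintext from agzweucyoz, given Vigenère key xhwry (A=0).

dzdfgxvcxb

Repeat the key across the ciphertext: xhwryxhwry
a(0)−x(23): -23≡3 → d
g(6)−h(7): -1≡25 → z
z(25)−w(22): 3 → d
w(22)−r(17): 5 → f
e(4)−y(24): -20≡6 → g
u(20)−x(23): -3≡23 → x
c(2)−h(7): -5≡21 → v
y(24)−w(22): 2 → c
o(14)−r(17): -3≡23 → x
z(25)−y(24): 1 → b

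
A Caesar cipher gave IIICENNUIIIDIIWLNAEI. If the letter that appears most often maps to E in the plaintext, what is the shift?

4

The most frequent ciphertext letter is I (appears 9 times).
I is position 8; E is position 4.
Shift = 4.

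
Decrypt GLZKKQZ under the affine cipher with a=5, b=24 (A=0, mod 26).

MNVSSOV

The inverse of 5 mod 26 is 21, since 5·21=105≡1. Apply D(y)=21·(y−24) mod 26:
G(6): 21·(6−24)=-378≡12 → M
L(11): 21·(11−24)=-273≡13 → N
Z(25): 21·(25−24)=21 → V
K(10): 21·(10−24)=-294≡18 → S
K(10): 21·(10−24)=-294≡18 → S
Q(16): 21·(16−24)=-168≡14 → O
Z(25): 21·(25−24)=21 → V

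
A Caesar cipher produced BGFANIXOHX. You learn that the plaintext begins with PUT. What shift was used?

From the crib: B(1)−P(15)=-14≡12, so the shift is 12.

12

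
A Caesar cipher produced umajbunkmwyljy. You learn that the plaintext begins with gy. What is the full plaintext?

From the crib: u(20)−g(6)=14, so the shift is 14.
Subtract 14 from each ciphertext letter:
u(20): 20−14=6 → g
m(12): 12−14=-2≡24 → y
a(0): 0−14=-14≡12 → m
j(9): 9−14=-5≡21 → v
b(1): 1−14=-13≡13 → n
u(20): 20−14=6 → g
n(13): 13−14=-1≡25 → z
k(10): 10−14=-4≡22 → w
m(12): 12−14=-2≡24 → y
w(22): 22−14=8 → i
y(24): 24−14=10 → k
l(11): 11−14=-3≡23 → x
j(9): 9−14=-5≡21 → v
y(24): 24−14=10 → k

gymvngzwyikxvk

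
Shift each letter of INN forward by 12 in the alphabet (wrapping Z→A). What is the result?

UZZ

I(8): 8+12=20 → U
N(13): 13+12=25 → Z
N(13): 13+12=25 → Z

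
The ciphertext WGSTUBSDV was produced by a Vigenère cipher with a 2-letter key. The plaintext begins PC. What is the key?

HE

Subtract each crib letter from the matching ciphertext letter (mod 26):
W(22)−P(15)=7 → H
G(6)−C(2)=4 → E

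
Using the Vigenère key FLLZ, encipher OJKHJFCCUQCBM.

Repeat the key across the message: FLLZFLLZFLLZF
O(14)+F(5): 19 → T
J(9)+L(11): 20 → U
K(10)+L(11): 21 → V
H(7)+Z(25): 32≡6 → G
J(9)+F(5): 14 → O
F(5)+L(11): 16 → Q
C(2)+L(11): 13 → N
C(2)+Z(25): 27≡1 → B
U(20)+F(5): 25 → Z
Q(16)+L(11): 27≡1 → B
C(2)+L(11): 13 → N
B(1)+Z(25): 26≡0 → A
M(12)+F(5): 17 → R

TUVGOQNBZBNAR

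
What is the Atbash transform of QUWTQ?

Q(16) → J(9)
U(20) → F(5)
W(22) → D(3)
T(19) → G(6)
Q(16) → J(9)

JFDGJ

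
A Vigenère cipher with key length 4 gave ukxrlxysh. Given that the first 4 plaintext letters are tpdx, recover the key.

bvuu

Subtract each crib letter from the matching ciphertext letter (mod 26):
u(20)−t(19)=1 → b
k(10)−p(15)=-5≡21 → v
x(23)−d(3)=20 → u
r(17)−x(23)=-6≡20 → u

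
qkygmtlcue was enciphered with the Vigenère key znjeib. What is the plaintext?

Repeat the key across the ciphertext: znjeibznje
q(16)−z(25): -9≡17 → r
k(10)−n(13): -3≡23 → x
y(24)−j(9): 15 → p
g(6)−e(4): 2 → c
m(12)−i(8): 4 → e
t(19)−b(1): 18 → s
l(11)−z(25): -14≡12 → m
c(2)−n(13): -11≡15 → p
u(20)−j(9): 11 → l
e(4)−e(4): 0 → a

rxpcesmpla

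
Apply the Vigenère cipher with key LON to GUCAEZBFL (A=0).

RIPLSMMTY

Repeat the key across the message: LONLONLON
G(6)+L(11): 17 → R
U(20)+O(14): 34≡8 → I
C(2)+N(13): 15 → P
A(0)+L(11): 11 → L
E(4)+O(14): 18 → S
Z(25)+N(13): 38≡12 → M
B(1)+L(11): 12 → M
F(5)+O(14): 19 → T
L(11)+N(13): 24 → Y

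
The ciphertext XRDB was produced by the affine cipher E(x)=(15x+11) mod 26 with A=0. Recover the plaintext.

The inverse of 15 mod 26 is 7, since 15·7=105≡1. Apply D(y)=7·(y−11) mod 26:
X(23): 7·(23−11)=84≡6 → G
R(17): 7·(17−11)=42≡16 → Q
D(3): 7·(3−11)=-56≡22 → W
B(1): 7·(1−11)=-70≡8 → I

GQWI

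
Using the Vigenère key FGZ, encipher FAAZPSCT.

KGZEVRHZ

Repeat the key across the message: FGZFGZFG
F(5)+F(5): 10 → K
A(0)+G(6): 6 → G
A(0)+Z(25): 25 → Z
Z(25)+F(5): 30≡4 → E
P(15)+G(6): 21 → V
S(18)+Z(25): 43≡17 → R
C(2)+F(5): 7 → H
T(19)+G(6): 25 → Z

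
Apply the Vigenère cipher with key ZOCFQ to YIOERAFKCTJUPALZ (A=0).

XWQJHZTMHJIIRFBY

Repeat the key across the message: ZOCFQZOCFQZOCFQZ
Y(24)+Z(25): 49≡23 → X
I(8)+O(14): 22 → W
O(14)+C(2): 16 → Q
E(4)+F(5): 9 → J
R(17)+Q(16): 33≡7 → H
A(0)+Z(25): 25 → Z
F(5)+O(14): 19 → T
K(10)+C(2): 12 → M
C(2)+F(5): 7 → H
T(19)+Q(16): 35≡9 → J
J(9)+Z(25): 34≡8 → I
U(20)+O(14): 34≡8 → I
P(15)+C(2): 17 → R
A(0)+F(5): 5 → F
L(11)+Q(16): 27≡1 → B
Z(25)+Z(25): 50≡24 → Y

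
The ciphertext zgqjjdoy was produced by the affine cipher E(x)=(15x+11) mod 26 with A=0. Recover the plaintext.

The inverse of 15 mod 26 is 7, since 15·7=105≡1. Apply D(y)=7·(y−11) mod 26:
z(25): 7·(25−11)=98≡20 → u
g(6): 7·(6−11)=-35≡17 → r
q(16): 7·(16−11)=35≡9 → j
j(9): 7·(9−11)=-14≡12 → m
j(9): 7·(9−11)=-14≡12 → m
d(3): 7·(3−11)=-56≡22 → w
o(14): 7·(14−11)=21 → v
y(24): 7·(24−11)=91≡13 → n

urjmmwvn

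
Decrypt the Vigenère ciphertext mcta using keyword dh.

Repeat the key across the ciphertext: dhdh
m(12)−d(3): 9 → j
c(2)−h(7): -5≡21 → v
t(19)−d(3): 16 → q
a(0)−h(7): -7≡19 → t

jvqt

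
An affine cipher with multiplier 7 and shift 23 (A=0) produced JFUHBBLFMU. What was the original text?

YQHUIICQRH

The inverse of 7 mod 26 is 15, since 7·15=105≡1. Apply D(y)=15·(y−23) mod 26:
J(9): 15·(9−23)=-210≡24 → Y
F(5): 15·(5−23)=-270≡16 → Q
U(20): 15·(20−23)=-45≡7 → H
H(7): 15·(7−23)=-240≡20 → U
B(1): 15·(1−23)=-330≡8 → I
B(1): 15·(1−23)=-330≡8 → I
L(11): 15·(11−23)=-180≡2 → C
F(5): 15·(5−23)=-270≡16 → Q
M(12): 15·(12−23)=-165≡17 → R
U(20): 15·(20−23)=-45≡7 → H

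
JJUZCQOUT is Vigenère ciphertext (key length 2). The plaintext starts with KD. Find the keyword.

Subtract each crib letter from the matching ciphertext letter (mod 26):
J(9)−K(10)=-1≡25 → Z
J(9)−D(3)=6 → G

ZG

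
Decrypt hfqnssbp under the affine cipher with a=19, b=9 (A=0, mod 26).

eizsvvqo

The inverse of 19 mod 26 is 11, since 19·11=209≡1. Apply D(y)=11·(y−9) mod 26:
h(7): 11·(7−9)=-22≡4 → e
f(5): 11·(5−9)=-44≡8 → i
q(16): 11·(16−9)=77≡25 → z
n(13): 11·(13−9)=44≡18 → s
s(18): 11·(18−9)=99≡21 → v
s(18): 11·(18−9)=99≡21 → v
b(1): 11·(1−9)=-88≡16 → q
p(15): 11·(15−9)=66≡14 → o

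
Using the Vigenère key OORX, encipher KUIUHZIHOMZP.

Repeat the key across the message: OORXOORXOORX
K(10)+O(14): 24 → Y
U(20)+O(14): 34≡8 → I
I(8)+R(17): 25 → Z
U(20)+X(23): 43≡17 → R
H(7)+O(14): 21 → V
Z(25)+O(14): 39≡13 → N
I(8)+R(17): 25 → Z
H(7)+X(23): 30≡4 → E
O(14)+O(14): 28≡2 → C
M(12)+O(14): 26≡0 → A
Z(25)+R(17): 42≡16 → Q
P(15)+X(23): 38≡12 → M

YIZRVNZECAQM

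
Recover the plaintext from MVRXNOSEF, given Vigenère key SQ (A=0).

Repeat the key across the ciphertext: SQSQSQSQS
M(12)−S(18): -6≡20 → U
V(21)−Q(16): 5 → F
R(17)−S(18): -1≡25 → Z
X(23)−Q(16): 7 → H
N(13)−S(18): -5≡21 → V
O(14)−Q(16): -2≡24 → Y
S(18)−S(18): 0 → A
E(4)−Q(16): -12≡14 → O
F(5)−S(18): -13≡13 → N

UFZHVYAON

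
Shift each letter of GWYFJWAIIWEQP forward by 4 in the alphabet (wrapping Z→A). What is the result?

KACJNAEMMAIUT

G(6): 6+4=10 → K
W(22): 22+4=26≡0 → A
Y(24): 24+4=28≡2 → C
F(5): 5+4=9 → J
J(9): 9+4=13 → N
W(22): 22+4=26≡0 → A
A(0): 0+4=4 → E
I(8): 8+4=12 → M
I(8): 8+4=12 → M
W(22): 22+4=26≡0 → A
E(4): 4+4=8 → I
Q(16): 16+4=20 → U
P(15): 15+4=19 → T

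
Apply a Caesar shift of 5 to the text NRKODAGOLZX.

N(13): 13+5=18 → S
R(17): 17+5=22 → W
K(10): 10+5=15 → P
O(14): 14+5=19 → T
D(3): 3+5=8 → I
A(0): 0+5=5 → F
G(6): 6+5=11 → L
O(14): 14+5=19 → T
L(11): 11+5=16 → Q
Z(25): 25+5=30≡4 → E
X(23): 23+5=28≡2 → C

SWPTIFLTQEC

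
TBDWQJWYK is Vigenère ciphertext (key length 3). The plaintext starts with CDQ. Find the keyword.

RYN

Subtract each crib letter from the matching ciphertext letter (mod 26):
T(19)−C(2)=17 → R
B(1)−D(3)=-2≡24 → Y
D(3)−Q(16)=-13≡13 → N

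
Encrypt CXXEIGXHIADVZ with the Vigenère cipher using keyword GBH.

IYEKJNDIPGECF

Repeat the key across the message: GBHGBHGBHGBHG
C(2)+G(6): 8 → I
X(23)+B(1): 24 → Y
X(23)+H(7): 30≡4 → E
E(4)+G(6): 10 → K
I(8)+B(1): 9 → J
G(6)+H(7): 13 → N
X(23)+G(6): 29≡3 → D
H(7)+B(1): 8 → I
I(8)+H(7): 15 → P
A(0)+G(6): 6 → G
D(3)+B(1): 4 → E
V(21)+H(7): 28≡2 → C
Z(25)+G(6): 31≡5 → F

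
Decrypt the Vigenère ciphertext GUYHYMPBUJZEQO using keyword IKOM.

YKKVQCBPMZLSIE

Repeat the key across the ciphertext: IKOMIKOMIKOMIK
G(6)−I(8): -2≡24 → Y
U(20)−K(10): 10 → K
Y(24)−O(14): 10 → K
H(7)−M(12): -5≡21 → V
Y(24)−I(8): 16 → Q
M(12)−K(10): 2 → C
P(15)−O(14): 1 → B
B(1)−M(12): -11≡15 → P
U(20)−I(8): 12 → M
J(9)−K(10): -1≡25 → Z
Z(25)−O(14): 11 → L
E(4)−M(12): -8≡18 → S
Q(16)−I(8): 8 → I
O(14)−K(10): 4 → E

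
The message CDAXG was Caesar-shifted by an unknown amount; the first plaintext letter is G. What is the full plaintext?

From the crib: C(2)−G(6)=-4≡22, so the shift is 22.
Subtract 22 from each ciphertext letter:
C(2): 2−22=-20≡6 → G
D(3): 3−22=-19≡7 → H
A(0): 0−22=-22≡4 → E
X(23): 23−22=1 → B
G(6): 6−22=-16≡10 → K

GHEBK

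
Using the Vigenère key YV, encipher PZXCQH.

NUVXOC

Repeat the key across the message: YVYVYV
P(15)+Y(24): 39≡13 → N
Z(25)+V(21): 46≡20 → U
X(23)+Y(24): 47≡21 → V
C(2)+V(21): 23 → X
Q(16)+Y(24): 40≡14 → O
H(7)+V(21): 28≡2 → C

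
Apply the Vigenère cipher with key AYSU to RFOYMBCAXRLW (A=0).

Repeat the key across the message: AYSUAYSUAYSU
R(17)+A(0): 17 → R
F(5)+Y(24): 29≡3 → D
O(14)+S(18): 32≡6 → G
Y(24)+U(20): 44≡18 → S
M(12)+A(0): 12 → M
B(1)+Y(24): 25 → Z
C(2)+S(18): 20 → U
A(0)+U(20): 20 → U
X(23)+A(0): 23 → X
R(17)+Y(24): 41≡15 → P
L(11)+S(18): 29≡3 → D
W(22)+U(20): 42≡16 → Q

RDGSMZUUXPDQ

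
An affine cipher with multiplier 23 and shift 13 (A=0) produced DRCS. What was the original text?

The inverse of 23 mod 26 is 17, since 23·17=391≡1. Apply D(y)=17·(y−13) mod 26:
D(3): 17·(3−13)=-170≡12 → M
R(17): 17·(17−13)=68≡16 → Q
C(2): 17·(2−13)=-187≡21 → V
S(18): 17·(18−13)=85≡7 → H

MQVH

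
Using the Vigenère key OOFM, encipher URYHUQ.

IFDTIE

Repeat the key across the message: OOFMOO
U(20)+O(14): 34≡8 → I
R(17)+O(14): 31≡5 → F
Y(24)+F(5): 29≡3 → D
H(7)+M(12): 19 → T
U(20)+O(14): 34≡8 → I
Q(16)+O(14): 30≡4 → E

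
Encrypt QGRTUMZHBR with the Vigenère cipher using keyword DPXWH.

TVOPBPOEXY

Repeat the key across the message: DPXWHDPXWH
Q(16)+D(3): 19 → T
G(6)+P(15): 21 → V
R(17)+X(23): 40≡14 → O
T(19)+W(22): 41≡15 → P
U(20)+H(7): 27≡1 → B
M(12)+D(3): 15 → P
Z(25)+P(15): 40≡14 → O
H(7)+X(23): 30≡4 → E
B(1)+W(22): 23 → X
R(17)+H(7): 24 → Y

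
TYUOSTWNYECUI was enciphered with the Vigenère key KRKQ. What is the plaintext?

JHKYICMXONSEY

Repeat the key across the ciphertext: KRKQKRKQKRKQK
T(19)−K(10): 9 → J
Y(24)−R(17): 7 → H
U(20)−K(10): 10 → K
O(14)−Q(16): -2≡24 → Y
S(18)−K(10): 8 → I
T(19)−R(17): 2 → C
W(22)−K(10): 12 → M
N(13)−Q(16): -3≡23 → X
Y(24)−K(10): 14 → O
E(4)−R(17): -13≡13 → N
C(2)−K(10): -8≡18 → S
U(20)−Q(16): 4 → E
I(8)−K(10): -2≡24 → Y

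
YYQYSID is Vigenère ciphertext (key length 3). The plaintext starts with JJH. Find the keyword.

Subtract each crib letter from the matching ciphertext letter (mod 26):
Y(24)−J(9)=15 → P
Y(24)−J(9)=15 → P
Q(16)−H(7)=9 → J

PPJ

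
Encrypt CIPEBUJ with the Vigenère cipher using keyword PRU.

Repeat the key across the message: PRUPRUP
C(2)+P(15): 17 → R
I(8)+R(17): 25 → Z
P(15)+U(20): 35≡9 → J
E(4)+P(15): 19 → T
B(1)+R(17): 18 → S
U(20)+U(20): 40≡14 → O
J(9)+P(15): 24 → Y

RZJTSOY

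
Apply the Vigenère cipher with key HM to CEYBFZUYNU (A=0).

Repeat the key across the message: HMHMHMHMHM
C(2)+H(7): 9 → J
E(4)+M(12): 16 → Q
Y(24)+H(7): 31≡5 → F
B(1)+M(12): 13 → N
F(5)+H(7): 12 → M
Z(25)+M(12): 37≡11 → L
U(20)+H(7): 27≡1 → B
Y(24)+M(12): 36≡10 → K
N(13)+H(7): 20 → U
U(20)+M(12): 32≡6 → G

JQFNMLBKUG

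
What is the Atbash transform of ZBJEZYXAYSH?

Z(25) → A(0)
B(1) → Y(24)
J(9) → Q(16)
E(4) → V(21)
Z(25) → A(0)
Y(24) → B(1)
X(23) → C(2)
A(0) → Z(25)
Y(24) → B(1)
S(18) → H(7)
H(7) → S(18)

AYQVABCZBHS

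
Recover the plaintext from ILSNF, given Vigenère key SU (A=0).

Repeat the key across the ciphertext: SUSUS
I(8)−S(18): -10≡16 → Q
L(11)−U(20): -9≡17 → R
S(18)−S(18): 0 → A
N(13)−U(20): -7≡19 → T
F(5)−S(18): -13≡13 → N

QRATN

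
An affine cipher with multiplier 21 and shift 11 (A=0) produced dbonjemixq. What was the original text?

mcpkqrfliz

The inverse of 21 mod 26 is 5, since 21·5=105≡1. Apply D(y)=5·(y−11) mod 26:
d(3): 5·(3−11)=-40≡12 → m
b(1): 5·(1−11)=-50≡2 → c
o(14): 5·(14−11)=15 → p
n(13): 5·(13−11)=10 → k
j(9): 5·(9−11)=-10≡16 → q
e(4): 5·(4−11)=-35≡17 → r
m(12): 5·(12−11)=5 → f
i(8): 5·(8−11)=-15≡11 → l
x(23): 5·(23−11)=60≡8 → i
q(16): 5·(16−11)=25 → z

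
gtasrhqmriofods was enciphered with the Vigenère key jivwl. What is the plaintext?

xlfwgyirvxfxthh

Repeat the key across the ciphertext: jivwljivwljivwl
g(6)−j(9): -3≡23 → x
t(19)−i(8): 11 → l
a(0)−v(21): -21≡5 → f
s(18)−w(22): -4≡22 → w
r(17)−l(11): 6 → g
h(7)−j(9): -2≡24 → y
q(16)−i(8): 8 → i
m(12)−v(21): -9≡17 → r
r(17)−w(22): -5≡21 → v
i(8)−l(11): -3≡23 → x
o(14)−j(9): 5 → f
f(5)−i(8): -3≡23 → x
o(14)−v(21): -7≡19 → t
d(3)−w(22): -19≡7 → h
s(18)−l(11): 7 → h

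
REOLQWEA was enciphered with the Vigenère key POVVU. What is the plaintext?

CQTQWHQF

Repeat the key across the ciphertext: POVVUPOV
R(17)−P(15): 2 → C
E(4)−O(14): -10≡16 → Q
O(14)−V(21): -7≡19 → T
L(11)−V(21): -10≡16 → Q
Q(16)−U(20): -4≡22 → W
W(22)−P(15): 7 → H
E(4)−O(14): -10≡16 → Q
A(0)−V(21): -21≡5 → F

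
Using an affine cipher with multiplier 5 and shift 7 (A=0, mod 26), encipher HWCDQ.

QNRWJ

H(7): 5·7+7=42≡16 → Q
W(22): 5·22+7=117≡13 → N
C(2): 5·2+7=17 → R
D(3): 5·3+7=22 → W
Q(16): 5·16+7=87≡9 → J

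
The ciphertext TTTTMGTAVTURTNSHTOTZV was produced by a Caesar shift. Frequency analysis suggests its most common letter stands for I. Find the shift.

The most frequent ciphertext letter is T (appears 9 times).
T is position 19; I is position 8.
Shift = 11.

11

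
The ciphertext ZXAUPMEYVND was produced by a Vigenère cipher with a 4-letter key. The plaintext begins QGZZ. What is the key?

JRBV

Subtract each crib letter from the matching ciphertext letter (mod 26):
Z(25)−Q(16)=9 → J
X(23)−G(6)=17 → R
A(0)−Z(25)=-25≡1 → B
U(20)−Z(25)=-5≡21 → V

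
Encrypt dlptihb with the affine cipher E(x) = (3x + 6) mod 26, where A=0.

pnzlebj

d(3): 3·3+6=15 → p
l(11): 3·11+6=39≡13 → n
p(15): 3·15+6=51≡25 → z
t(19): 3·19+6=63≡11 → l
i(8): 3·8+6=30≡4 → e
h(7): 3·7+6=27≡1 → b
b(1): 3·1+6=9 → j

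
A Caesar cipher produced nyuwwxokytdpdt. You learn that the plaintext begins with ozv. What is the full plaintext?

From the crib: n(13)−o(14)=-1≡25, so the shift is 25.
Subtract 25 from each ciphertext letter:
n(13): 13−25=-12≡14 → o
y(24): 24−25=-1≡25 → z
u(20): 20−25=-5≡21 → v
w(22): 22−25=-3≡23 → x
w(22): 22−25=-3≡23 → x
x(23): 23−25=-2≡24 → y
o(14): 14−25=-11≡15 → p
k(10): 10−25=-15≡11 → l
y(24): 24−25=-1≡25 → z
t(19): 19−25=-6≡20 → u
d(3): 3−25=-22≡4 → e
p(15): 15−25=-10≡16 → q
d(3): 3−25=-22≡4 → e
t(19): 19−25=-6≡20 → u

ozvxxyplzueqeu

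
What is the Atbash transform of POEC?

P(15) → K(10)
O(14) → L(11)
E(4) → V(21)
C(2) → X(23)

KLVX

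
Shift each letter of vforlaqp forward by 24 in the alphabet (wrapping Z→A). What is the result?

v(21): 21+24=45≡19 → t
f(5): 5+24=29≡3 → d
o(14): 14+24=38≡12 → m
r(17): 17+24=41≡15 → p
l(11): 11+24=35≡9 → j
a(0): 0+24=24 → y
q(16): 16+24=40≡14 → o
p(15): 15+24=39≡13 → n

tdmpjyon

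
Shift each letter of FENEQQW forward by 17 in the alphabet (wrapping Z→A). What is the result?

WVEVHHN

F(5): 5+17=22 → W
E(4): 4+17=21 → V
N(13): 13+17=30≡4 → E
E(4): 4+17=21 → V
Q(16): 16+17=33≡7 → H
Q(16): 16+17=33≡7 → H
W(22): 22+17=39≡13 → N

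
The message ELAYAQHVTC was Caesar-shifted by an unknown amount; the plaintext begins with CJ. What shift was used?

From the crib: E(4)−C(2)=2, so the shift is 2.

2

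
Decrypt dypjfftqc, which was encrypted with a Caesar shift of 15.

d(3): 3−15=-12≡14 → o
y(24): 24−15=9 → j
p(15): 15−15=0 → a
j(9): 9−15=-6≡20 → u
f(5): 5−15=-10≡16 → q
f(5): 5−15=-10≡16 → q
t(19): 19−15=4 → e
q(16): 16−15=1 → b
c(2): 2−15=-13≡13 → n

ojauqqebn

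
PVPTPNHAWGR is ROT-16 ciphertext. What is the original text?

P(15): 15−16=-1≡25 → Z
V(21): 21−16=5 → F
P(15): 15−16=-1≡25 → Z
T(19): 19−16=3 → D
P(15): 15−16=-1≡25 → Z
N(13): 13−16=-3≡23 → X
H(7): 7−16=-9≡17 → R
A(0): 0−16=-16≡10 → K
W(22): 22−16=6 → G
G(6): 6−16=-10≡16 → Q
R(17): 17−16=1 → B

ZFZDZXRKGQB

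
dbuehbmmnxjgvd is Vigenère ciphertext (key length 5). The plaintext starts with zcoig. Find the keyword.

ezgwb

Subtract each crib letter from the matching ciphertext letter (mod 26):
d(3)−z(25)=-22≡4 → e
b(1)−c(2)=-1≡25 → z
u(20)−o(14)=6 → g
e(4)−i(8)=-4≡22 → w
h(7)−g(6)=1 → b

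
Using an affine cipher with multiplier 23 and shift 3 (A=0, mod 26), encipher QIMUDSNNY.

Q(16): 23·16+3=371≡7 → H
I(8): 23·8+3=187≡5 → F
M(12): 23·12+3=279≡19 → T
U(20): 23·20+3=463≡21 → V
D(3): 23·3+3=72≡20 → U
S(18): 23·18+3=417≡1 → B
N(13): 23·13+3=302≡16 → Q
N(13): 23·13+3=302≡16 → Q
Y(24): 23·24+3=555≡9 → J

HFTVUBQQJ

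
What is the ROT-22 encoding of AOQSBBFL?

A(0): 0+22=22 → W
O(14): 14+22=36≡10 → K
Q(16): 16+22=38≡12 → M
S(18): 18+22=40≡14 → O
B(1): 1+22=23 → X
B(1): 1+22=23 → X
F(5): 5+22=27≡1 → B
L(11): 11+22=33≡7 → H

WKMOXXBH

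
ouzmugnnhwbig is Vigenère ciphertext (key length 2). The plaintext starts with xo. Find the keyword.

Subtract each crib letter from the matching ciphertext letter (mod 26):
o(14)−x(23)=-9≡17 → r
u(20)−o(14)=6 → g

rg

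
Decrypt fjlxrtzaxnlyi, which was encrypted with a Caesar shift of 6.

f(5): 5−6=-1≡25 → z
j(9): 9−6=3 → d
l(11): 11−6=5 → f
x(23): 23−6=17 → r
r(17): 17−6=11 → l
t(19): 19−6=13 → n
z(25): 25−6=19 → t
a(0): 0−6=-6≡20 → u
x(23): 23−6=17 → r
n(13): 13−6=7 → h
l(11): 11−6=5 → f
y(24): 24−6=18 → s
i(8): 8−6=2 → c

zdfrlnturhfsc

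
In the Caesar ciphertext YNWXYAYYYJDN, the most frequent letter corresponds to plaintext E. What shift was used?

20

The most frequent ciphertext letter is Y (appears 5 times).
Y is position 24; E is position 4.
Shift = 20.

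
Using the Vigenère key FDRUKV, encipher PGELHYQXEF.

UJVFRTVAVZ

Repeat the key across the message: FDRUKVFDRU
P(15)+F(5): 20 → U
G(6)+D(3): 9 → J
E(4)+R(17): 21 → V
L(11)+U(20): 31≡5 → F
H(7)+K(10): 17 → R
Y(24)+V(21): 45≡19 → T
Q(16)+F(5): 21 → V
X(23)+D(3): 26≡0 → A
E(4)+R(17): 21 → V
F(5)+U(20): 25 → Z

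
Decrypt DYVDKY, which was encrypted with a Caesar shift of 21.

D(3): 3−21=-18≡8 → I
Y(24): 24−21=3 → D
V(21): 21−21=0 → A
D(3): 3−21=-18≡8 → I
K(10): 10−21=-11≡15 → P
Y(24): 24−21=3 → D

IDAIPD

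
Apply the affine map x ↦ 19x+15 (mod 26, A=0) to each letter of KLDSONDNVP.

XQUTVCUCYO

K(10): 19·10+15=205≡23 → X
L(11): 19·11+15=224≡16 → Q
D(3): 19·3+15=72≡20 → U
S(18): 19·18+15=357≡19 → T
O(14): 19·14+15=281≡21 → V
N(13): 19·13+15=262≡2 → C
D(3): 19·3+15=72≡20 → U
N(13): 19·13+15=262≡2 → C
V(21): 19·21+15=414≡24 → Y
P(15): 19·15+15=300≡14 → O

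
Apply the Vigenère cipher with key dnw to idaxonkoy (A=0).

Repeat the key across the message: dnwdnwdnw
i(8)+d(3): 11 → l
d(3)+n(13): 16 → q
a(0)+w(22): 22 → w
x(23)+d(3): 26≡0 → a
o(14)+n(13): 27≡1 → b
n(13)+w(22): 35≡9 → j
k(10)+d(3): 13 → n
o(14)+n(13): 27≡1 → b
y(24)+w(22): 46≡20 → u

lqwabjnbu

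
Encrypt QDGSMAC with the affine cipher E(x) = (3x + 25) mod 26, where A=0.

VIRBJZF

Q(16): 3·16+25=73≡21 → V
D(3): 3·3+25=34≡8 → I
G(6): 3·6+25=43≡17 → R
S(18): 3·18+25=79≡1 → B
M(12): 3·12+25=61≡9 → J
A(0): 3·0+25=25 → Z
C(2): 3·2+25=31≡5 → F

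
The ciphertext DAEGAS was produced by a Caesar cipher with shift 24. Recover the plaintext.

D(3): 3−24=-21≡5 → F
A(0): 0−24=-24≡2 → C
E(4): 4−24=-20≡6 → G
G(6): 6−24=-18≡8 → I
A(0): 0−24=-24≡2 → C
S(18): 18−24=-6≡20 → U

FCGICU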